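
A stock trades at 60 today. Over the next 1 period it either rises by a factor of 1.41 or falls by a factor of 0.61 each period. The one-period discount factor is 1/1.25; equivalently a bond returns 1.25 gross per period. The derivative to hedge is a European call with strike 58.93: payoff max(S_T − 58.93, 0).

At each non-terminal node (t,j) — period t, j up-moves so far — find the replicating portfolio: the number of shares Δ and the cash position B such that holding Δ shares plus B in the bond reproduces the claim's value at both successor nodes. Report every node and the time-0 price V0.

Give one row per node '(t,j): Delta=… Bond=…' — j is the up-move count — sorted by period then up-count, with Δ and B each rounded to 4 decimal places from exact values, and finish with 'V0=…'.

No-arbitrage ⇒ martingale measure with p* = (R−d)/(u−d) = 0.8000.
Terminal payoffs: V(1,0)=0.0000, V(1,1)=25.6700
Node (0,0) S=60.0000: V=(p*·25.6700+(1−p*)·0.0000)/1.25=16.4288; Δ=(25.6700−0.0000)/(84.6000−36.6000)=0.5348; B=V−Δ·S=-15.6587
Check: Δ(0,0)·S0 + B(0,0) = 16.4288 = V0.

(0,0): Delta=0.5348 Bond=-15.6587
V0=16.4288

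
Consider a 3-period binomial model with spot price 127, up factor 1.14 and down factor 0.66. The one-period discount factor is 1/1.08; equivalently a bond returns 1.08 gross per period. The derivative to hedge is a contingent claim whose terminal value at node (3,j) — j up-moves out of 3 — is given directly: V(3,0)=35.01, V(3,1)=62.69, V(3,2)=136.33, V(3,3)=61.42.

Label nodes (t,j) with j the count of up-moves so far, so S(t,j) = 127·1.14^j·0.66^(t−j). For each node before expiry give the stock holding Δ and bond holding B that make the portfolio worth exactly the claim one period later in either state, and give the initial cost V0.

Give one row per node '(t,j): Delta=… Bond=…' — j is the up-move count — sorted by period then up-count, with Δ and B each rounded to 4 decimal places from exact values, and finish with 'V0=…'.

(0,0): Delta=-0.5740 Bond=138.7255
(1,0): Delta=1.5625 Bond=-29.2572
(1,1): Delta=-0.7507 Bond=175.4066
(2,0): Delta=1.0424 Bond=-2.8241
(2,1): Delta=1.6055 Bond=-35.7083
(2,2): Delta=-0.9456 Bond=221.6030
V0=65.8308

The replicating-portfolio and risk-neutral prices coincide; use p* = (1.08−0.66)/(1.14−0.66) = 0.8750 for the latter.
At expiry t=3: V(3,0)=35.0100, V(3,1)=62.6900, V(3,2)=136.3300, V(3,3)=61.4200
Node (2,0) S=55.3212: V=(p*·62.6900+(1−p*)·35.0100)/1.08=54.8426; Δ=(62.6900−35.0100)/(63.0662−36.5120)=1.0424; B=V−Δ·S=-2.8241
Node (2,1) S=95.5548: V=(p*·136.3300+(1−p*)·62.6900)/1.08=117.7083; Δ=(136.3300−62.6900)/(108.9325−63.0662)=1.6055; B=V−Δ·S=-35.7083
Node (2,2) S=165.0492: V=(p*·61.4200+(1−p*)·136.3300)/1.08=65.5405; Δ=(61.4200−136.3300)/(188.1561−108.9325)=-0.9456; B=V−Δ·S=221.6030
Node (1,0) S=83.8200: V=(p*·117.7083+(1−p*)·54.8426)/1.08=101.7131; Δ=(117.7083−54.8426)/(95.5548−55.3212)=1.5625; B=V−Δ·S=-29.2572
Node (1,1) S=144.7800: V=(p*·65.5405+(1−p*)·117.7083)/1.08=66.7236; Δ=(65.5405−117.7083)/(165.0492−95.5548)=-0.7507; B=V−Δ·S=175.4066
Node (0,0) S=127.0000: V=(p*·66.7236+(1−p*)·101.7131)/1.08=65.8308; Δ=(66.7236−101.7131)/(144.7800−83.8200)=-0.5740; B=V−Δ·S=138.7255
The time-0 hedge costs 65.8308, which is the no-arbitrage price.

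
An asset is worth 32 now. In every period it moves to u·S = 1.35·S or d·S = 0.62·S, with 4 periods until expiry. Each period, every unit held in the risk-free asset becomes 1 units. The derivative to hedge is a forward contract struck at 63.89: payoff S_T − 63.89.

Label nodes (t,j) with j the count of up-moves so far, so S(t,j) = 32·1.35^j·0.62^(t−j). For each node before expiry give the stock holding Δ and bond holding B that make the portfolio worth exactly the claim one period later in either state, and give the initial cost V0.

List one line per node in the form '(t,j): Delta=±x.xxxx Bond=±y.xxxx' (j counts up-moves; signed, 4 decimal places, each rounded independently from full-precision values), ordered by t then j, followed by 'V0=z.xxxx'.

Under the risk-neutral measure, an up-move has probability p* = (R−d)/(u−d) = 0.5205 and values discount at R = 1.
Terminal values V(4,·): V(4,0)=-59.1616, V(4,1)=-53.5942, V(4,2)=-41.4718, V(4,3)=-15.0762, V(4,4)=42.3982
Node (3,0) S=7.6265: V=(p*·-53.5942+(1−p*)·-59.1616)/1=-56.2635; Δ=(-53.5942−-59.1616)/(10.2958−4.7284)=1.0000; B=V−Δ·S=-63.8900
Node (3,1) S=16.6061: V=(p*·-41.4718+(1−p*)·-53.5942)/1=-47.2839; Δ=(-41.4718−-53.5942)/(22.4182−10.2958)=1.0000; B=V−Δ·S=-63.8900
Node (3,2) S=36.1584: V=(p*·-15.0762+(1−p*)·-41.4718)/1=-27.7316; Δ=(-15.0762−-41.4718)/(48.8138−22.4182)=1.0000; B=V−Δ·S=-63.8900
Node (3,3) S=78.7320: V=(p*·42.3982+(1−p*)·-15.0762)/1=14.8420; Δ=(42.3982−-15.0762)/(106.2882−48.8138)=1.0000; B=V−Δ·S=-63.8900
Node (2,0) S=12.3008: V=(p*·-47.2839+(1−p*)·-56.2635)/1=-51.5892; Δ=(-47.2839−-56.2635)/(16.6061−7.6265)=1.0000; B=V−Δ·S=-63.8900
Node (2,1) S=26.7840: V=(p*·-27.7316+(1−p*)·-47.2839)/1=-37.1060; Δ=(-27.7316−-47.2839)/(36.1584−16.6061)=1.0000; B=V−Δ·S=-63.8900
Node (2,2) S=58.3200: V=(p*·14.8420+(1−p*)·-27.7316)/1=-5.5700; Δ=(14.8420−-27.7316)/(78.7320−36.1584)=1.0000; B=V−Δ·S=-63.8900
Node (1,0) S=19.8400: V=(p*·-37.1060+(1−p*)·-51.5892)/1=-44.0500; Δ=(-37.1060−-51.5892)/(26.7840−12.3008)=1.0000; B=V−Δ·S=-63.8900
Node (1,1) S=43.2000: V=(p*·-5.5700+(1−p*)·-37.1060)/1=-20.6900; Δ=(-5.5700−-37.1060)/(58.3200−26.7840)=1.0000; B=V−Δ·S=-63.8900
Node (0,0) S=32.0000: V=(p*·-20.6900+(1−p*)·-44.0500)/1=-31.8900; Δ=(-20.6900−-44.0500)/(43.2000−19.8400)=1.0000; B=V−Δ·S=-63.8900
The time-0 hedge costs -31.8900, which is the no-arbitrage price.

(0,0): Delta=1.0000 Bond=-63.8900
(1,0): Delta=1.0000 Bond=-63.8900
(1,1): Delta=1.0000 Bond=-63.8900
(2,0): Delta=1.0000 Bond=-63.8900
(2,1): Delta=1.0000 Bond=-63.8900
(2,2): Delta=1.0000 Bond=-63.8900
(3,0): Delta=1.0000 Bond=-63.8900
(3,1): Delta=1.0000 Bond=-63.8900
(3,2): Delta=1.0000 Bond=-63.8900
(3,3): Delta=1.0000 Bond=-63.8900
V0=-31.8900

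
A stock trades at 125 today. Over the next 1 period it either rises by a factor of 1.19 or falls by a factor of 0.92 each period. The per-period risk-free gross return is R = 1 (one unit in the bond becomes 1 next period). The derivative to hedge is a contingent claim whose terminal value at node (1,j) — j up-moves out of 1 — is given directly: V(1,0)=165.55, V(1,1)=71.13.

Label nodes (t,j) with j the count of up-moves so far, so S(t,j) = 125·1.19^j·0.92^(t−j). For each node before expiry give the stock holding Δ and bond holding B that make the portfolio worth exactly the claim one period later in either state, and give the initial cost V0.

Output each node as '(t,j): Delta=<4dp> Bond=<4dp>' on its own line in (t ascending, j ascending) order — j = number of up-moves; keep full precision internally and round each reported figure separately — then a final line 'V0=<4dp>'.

No-arbitrage ⇒ martingale measure with p* = (R−d)/(u−d) = 0.2963.
At expiry t=1: V(1,0)=165.5500, V(1,1)=71.1300
  t=0,j=0: stock 125.0000 → up 148.7500 (V=71.1300), down 115.0000 (V=165.5500). Price 137.5737; hedge Δ=-2.7976, bond B=487.2774.
The time-0 hedge costs 137.5737, which is the no-arbitrage price.

(0,0): Delta=-2.7976 Bond=487.2774
V0=137.5737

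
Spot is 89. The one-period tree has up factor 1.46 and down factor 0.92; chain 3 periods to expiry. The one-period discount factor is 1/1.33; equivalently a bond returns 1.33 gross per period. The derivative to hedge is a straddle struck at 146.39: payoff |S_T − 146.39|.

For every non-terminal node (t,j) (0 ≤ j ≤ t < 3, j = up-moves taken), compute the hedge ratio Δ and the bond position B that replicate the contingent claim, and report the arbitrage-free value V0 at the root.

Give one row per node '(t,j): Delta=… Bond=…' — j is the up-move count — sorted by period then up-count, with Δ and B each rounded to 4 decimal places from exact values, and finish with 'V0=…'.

(0,0): Delta=0.6314 Bond=-24.4191
(1,0): Delta=-0.2732 Bond=41.5936
(1,1): Delta=0.8122 Bond=-55.9634
(2,0): Delta=-1.0000 Bond=110.0677
(2,1): Delta=-0.1280 Bond=37.9602
(2,2): Delta=1.0000 Bond=-110.0677
V0=31.7765

No-arbitrage ⇒ martingale measure with p* = (R−d)/(u−d) = 0.7593.
Payoff layer (t=3): V(3,0)=77.0868, V(3,1)=36.4088, V(3,2)=28.1454, V(3,3)=130.5901
(2,0): S=75.3296. Δ = (V_up−V_dn)/(S_up−S_dn) = (36.4088−77.0868)/(109.9812−69.3032) = -1.0000. V = [p*·36.4088 + (1−p*)·77.0868]/1.33 = 34.7381. B = V − Δ·S = 110.0677.
(2,1): S=119.5448. Δ = (V_up−V_dn)/(S_up−S_dn) = (28.1454−36.4088)/(174.5354−109.9812) = -0.1280. V = [p*·28.1454 + (1−p*)·36.4088]/1.33 = 22.6577. B = V − Δ·S = 37.9602.
(2,2): S=189.7124. Δ = (V_up−V_dn)/(S_up−S_dn) = (130.5901−28.1454)/(276.9801−174.5354) = 1.0000. V = [p*·130.5901 + (1−p*)·28.1454]/1.33 = 79.6447. B = V − Δ·S = -110.0677.
(1,0): S=81.8800. Δ = (V_up−V_dn)/(S_up−S_dn) = (22.6577−34.7381)/(119.5448−75.3296) = -0.2732. V = [p*·22.6577 + (1−p*)·34.7381]/1.33 = 19.2225. B = V − Δ·S = 41.5936.
(1,1): S=129.9400. Δ = (V_up−V_dn)/(S_up−S_dn) = (79.6447−22.6577)/(189.7124−119.5448) = 0.8122. V = [p*·79.6447 + (1−p*)·22.6577]/1.33 = 49.5681. B = V − Δ·S = -55.9634.
(0,0): S=89.0000. Δ = (V_up−V_dn)/(S_up−S_dn) = (49.5681−19.2225)/(129.9400−81.8800) = 0.6314. V = [p*·49.5681 + (1−p*)·19.2225]/1.33 = 31.7765. B = V − Δ·S = -24.4191.
Each (Δ,B) replicates both successor values, so the strategy is self-financing and V0 is arbitrage-free.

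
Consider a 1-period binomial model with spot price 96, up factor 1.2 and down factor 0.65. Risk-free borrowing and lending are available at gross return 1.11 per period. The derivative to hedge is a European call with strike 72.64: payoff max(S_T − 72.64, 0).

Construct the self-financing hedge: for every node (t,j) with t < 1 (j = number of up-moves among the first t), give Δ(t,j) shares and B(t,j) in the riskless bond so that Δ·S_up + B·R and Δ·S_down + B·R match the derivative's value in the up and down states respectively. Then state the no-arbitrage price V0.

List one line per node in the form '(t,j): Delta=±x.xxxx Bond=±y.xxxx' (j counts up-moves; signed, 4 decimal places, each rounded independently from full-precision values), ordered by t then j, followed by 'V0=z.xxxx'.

(0,0): Delta=0.8061 Bond=-45.3137
V0=32.0681

No-arbitrage ⇒ martingale measure with p* = (R−d)/(u−d) = 0.8364.
Terminal values V(1,·): V(1,0)=0.0000, V(1,1)=42.5600
Node (0,0) S=96.0000: V=(p*·42.5600+(1−p*)·0.0000)/1.11=32.0681; Δ=(42.5600−0.0000)/(115.2000−62.4000)=0.8061; B=V−Δ·S=-45.3137
Check: Δ(0,0)·S0 + B(0,0) = 32.0681 = V0.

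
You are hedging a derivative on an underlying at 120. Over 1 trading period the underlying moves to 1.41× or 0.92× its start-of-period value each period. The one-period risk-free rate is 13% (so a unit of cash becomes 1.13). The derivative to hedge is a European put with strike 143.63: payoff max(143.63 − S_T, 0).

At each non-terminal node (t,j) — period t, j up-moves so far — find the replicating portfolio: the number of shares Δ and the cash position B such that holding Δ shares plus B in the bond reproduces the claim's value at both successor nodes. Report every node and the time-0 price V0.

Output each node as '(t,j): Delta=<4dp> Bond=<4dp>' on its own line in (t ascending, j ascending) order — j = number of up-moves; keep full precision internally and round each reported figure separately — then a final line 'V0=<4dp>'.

(0,0): Delta=-0.5651 Bond=84.6204
V0=16.8040

No-arbitrage ⇒ martingale measure with p* = (R−d)/(u−d) = 0.4286.
At expiry t=1: V(1,0)=33.2300, V(1,1)=0.0000
Node (0,0) S=120.0000: V=(p*·0.0000+(1−p*)·33.2300)/1.13=16.8040; Δ=(0.0000−33.2300)/(169.2000−110.4000)=-0.5651; B=V−Δ·S=84.6204
The time-0 hedge costs 16.8040, which is the no-arbitrage price.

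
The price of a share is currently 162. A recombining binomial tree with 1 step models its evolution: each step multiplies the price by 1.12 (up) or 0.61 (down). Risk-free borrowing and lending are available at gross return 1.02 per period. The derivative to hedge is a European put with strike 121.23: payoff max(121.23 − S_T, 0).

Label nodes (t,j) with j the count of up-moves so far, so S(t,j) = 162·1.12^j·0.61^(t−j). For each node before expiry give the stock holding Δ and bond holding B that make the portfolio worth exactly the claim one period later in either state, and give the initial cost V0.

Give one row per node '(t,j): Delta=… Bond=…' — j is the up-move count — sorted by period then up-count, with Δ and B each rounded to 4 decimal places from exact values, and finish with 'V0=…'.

Since d<R<u, set p* = (R−d)/(u−d) = 0.8039; price each node as the discounted p*-expectation of its children.
Terminal values V(1,·): V(1,0)=22.4100, V(1,1)=0.0000
Node (0,0) S=162.0000: V=(p*·0.0000+(1−p*)·22.4100)/1.02=4.3080; Δ=(0.0000−22.4100)/(181.4400−98.8200)=-0.2712; B=V−Δ·S=48.2491
Self-financing check: at every node Δ·S+B equals the discounted successor values.

(0,0): Delta=-0.2712 Bond=48.2491
V0=4.3080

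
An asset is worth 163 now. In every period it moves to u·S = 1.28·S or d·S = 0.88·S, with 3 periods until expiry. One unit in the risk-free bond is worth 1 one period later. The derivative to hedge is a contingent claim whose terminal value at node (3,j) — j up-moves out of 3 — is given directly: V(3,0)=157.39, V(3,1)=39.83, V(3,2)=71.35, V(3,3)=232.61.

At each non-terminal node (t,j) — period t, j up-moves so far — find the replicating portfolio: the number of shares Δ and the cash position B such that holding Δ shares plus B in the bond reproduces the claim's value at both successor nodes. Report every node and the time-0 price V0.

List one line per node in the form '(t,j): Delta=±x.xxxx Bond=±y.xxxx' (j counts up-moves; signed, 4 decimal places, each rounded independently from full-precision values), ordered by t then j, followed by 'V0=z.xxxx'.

Risk-neutral probability p* = (R−d)/(u−d) = (1−0.88)/(1.28−0.88) = 0.3000.
At expiry t=3: V(3,0)=157.3900, V(3,1)=39.8300, V(3,2)=71.3500, V(3,3)=232.6100
  t=2,j=0: stock 126.2272 → up 161.5708 (V=39.8300), down 111.0799 (V=157.3900). Price 122.1220; hedge Δ=-2.3283, bond B=416.0220.
  t=2,j=1: stock 183.6032 → up 235.0121 (V=71.3500), down 161.5708 (V=39.8300). Price 49.2860; hedge Δ=0.4292, bond B=-29.5140.
  t=2,j=2: stock 267.0592 → up 341.8358 (V=232.6100), down 235.0121 (V=71.3500). Price 119.7280; hedge Δ=1.5096, bond B=-283.4220.
  t=1,j=0: stock 143.4400 → up 183.6032 (V=49.2860), down 126.2272 (V=122.1220). Price 100.2712; hedge Δ=-1.2695, bond B=282.3612.
  t=1,j=1: stock 208.6400 → up 267.0592 (V=119.7280), down 183.6032 (V=49.2860). Price 70.4186; hedge Δ=0.8441, bond B=-105.6864.
  t=0,j=0: stock 163.0000 → up 208.6400 (V=70.4186), down 143.4400 (V=100.2712). Price 91.3154; hedge Δ=-0.4579, bond B=165.9469.
Check: Δ(0,0)·S0 + B(0,0) = 91.3154 = V0.

(0,0): Delta=-0.4579 Bond=165.9469
(1,0): Delta=-1.2695 Bond=282.3612
(1,1): Delta=0.8441 Bond=-105.6864
(2,0): Delta=-2.3283 Bond=416.0220
(2,1): Delta=0.4292 Bond=-29.5140
(2,2): Delta=1.5096 Bond=-283.4220
V0=91.3154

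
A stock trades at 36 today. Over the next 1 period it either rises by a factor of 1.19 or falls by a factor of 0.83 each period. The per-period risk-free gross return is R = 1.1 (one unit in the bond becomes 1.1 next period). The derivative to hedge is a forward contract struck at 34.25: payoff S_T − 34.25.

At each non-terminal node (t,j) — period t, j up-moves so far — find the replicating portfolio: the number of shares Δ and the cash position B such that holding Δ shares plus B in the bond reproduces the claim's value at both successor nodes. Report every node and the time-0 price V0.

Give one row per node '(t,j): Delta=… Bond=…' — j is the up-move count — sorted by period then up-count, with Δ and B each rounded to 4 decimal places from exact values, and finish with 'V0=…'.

(0,0): Delta=1.0000 Bond=-31.1364
V0=4.8636

Risk-neutral probability p* = (R−d)/(u−d) = (1.1−0.83)/(1.19−0.83) = 0.7500.
Payoff layer (t=1): V(1,0)=-4.3700, V(1,1)=8.5900
Node (0,0) S=36.0000: V=(p*·8.5900+(1−p*)·-4.3700)/1.1=4.8636; Δ=(8.5900−-4.3700)/(42.8400−29.8800)=1.0000; B=V−Δ·S=-31.1364
Each (Δ,B) replicates both successor values, so the strategy is self-financing and V0 is arbitrage-free.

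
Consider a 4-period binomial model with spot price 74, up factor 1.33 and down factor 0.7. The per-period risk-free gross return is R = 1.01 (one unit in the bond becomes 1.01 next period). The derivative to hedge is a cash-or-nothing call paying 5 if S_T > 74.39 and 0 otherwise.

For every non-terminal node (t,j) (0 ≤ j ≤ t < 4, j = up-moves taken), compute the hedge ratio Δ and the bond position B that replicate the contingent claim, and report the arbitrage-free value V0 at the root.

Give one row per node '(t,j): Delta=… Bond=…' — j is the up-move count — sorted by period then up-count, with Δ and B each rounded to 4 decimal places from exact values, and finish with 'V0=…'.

(0,0): Delta=0.0384 Bond=-1.3973
(1,0): Delta=0.0364 Bond=-1.3056
(1,1): Delta=0.0395 Bond=-1.5204
(2,0): Delta=0.0000 Bond=0.0000
(2,1): Delta=0.0561 Bond=-2.6798
(2,2): Delta=0.0305 Bond=-0.3544
(3,0): Delta=0.0000 Bond=0.0000
(3,1): Delta=0.0000 Bond=0.0000
(3,2): Delta=0.0866 Bond=-5.5006
(3,3): Delta=0.0000 Bond=4.9505
V0=1.4448

Under the risk-neutral measure, an up-move has probability p* = (R−d)/(u−d) = 0.4921 and values discount at R = 1.01.
Payoff layer (t=4): V(4,0)=0.0000, V(4,1)=0.0000, V(4,2)=0.0000, V(4,3)=5.0000, V(4,4)=5.0000
  t=3,j=0: stock 25.3820 → up 33.7581 (V=0.0000), down 17.7674 (V=0.0000). Price 0.0000; hedge Δ=0.0000, bond B=0.0000.
  t=3,j=1: stock 48.2258 → up 64.1403 (V=0.0000), down 33.7581 (V=0.0000). Price 0.0000; hedge Δ=0.0000, bond B=0.0000.
  t=3,j=2: stock 91.6290 → up 121.8666 (V=5.0000), down 64.1403 (V=0.0000). Price 2.4360; hedge Δ=0.0866, bond B=-5.5006.
  t=3,j=3: stock 174.0951 → up 231.5465 (V=5.0000), down 121.8666 (V=5.0000). Price 4.9505; hedge Δ=0.0000, bond B=4.9505.
  t=2,j=0: stock 36.2600 → up 48.2258 (V=0.0000), down 25.3820 (V=0.0000). Price 0.0000; hedge Δ=0.0000, bond B=0.0000.
  t=2,j=1: stock 68.8940 → up 91.6290 (V=2.4360), down 48.2258 (V=0.0000). Price 1.1868; hedge Δ=0.0561, bond B=-2.6798.
  t=2,j=2: stock 130.8986 → up 174.0951 (V=4.9505), down 91.6290 (V=2.4360). Price 3.6369; hedge Δ=0.0305, bond B=-0.3544.
  t=1,j=0: stock 51.8000 → up 68.8940 (V=1.1868), down 36.2600 (V=0.0000). Price 0.5782; hedge Δ=0.0364, bond B=-1.3056.
  t=1,j=1: stock 98.4200 → up 130.8986 (V=3.6369), down 68.8940 (V=1.1868). Price 2.3687; hedge Δ=0.0395, bond B=-1.5204.
  t=0,j=0: stock 74.0000 → up 98.4200 (V=2.3687), down 51.8000 (V=0.5782). Price 1.4448; hedge Δ=0.0384, bond B=-1.3973.
The time-0 hedge costs 1.4448, which is the no-arbitrage price.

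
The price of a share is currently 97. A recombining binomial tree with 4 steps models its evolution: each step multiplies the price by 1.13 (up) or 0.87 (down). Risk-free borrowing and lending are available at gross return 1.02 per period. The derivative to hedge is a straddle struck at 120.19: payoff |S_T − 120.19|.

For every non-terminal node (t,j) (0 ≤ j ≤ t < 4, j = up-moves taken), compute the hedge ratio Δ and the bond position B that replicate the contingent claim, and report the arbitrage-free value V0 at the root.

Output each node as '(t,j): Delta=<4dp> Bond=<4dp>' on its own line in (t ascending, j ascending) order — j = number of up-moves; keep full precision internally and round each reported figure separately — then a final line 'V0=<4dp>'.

(0,0): Delta=-0.4281 Bond=64.2771
(1,0): Delta=-0.9540 Bond=109.9495
(1,1): Delta=-0.1311 Bond=33.0123
(2,0): Delta=-1.0000 Bond=115.5229
(2,1): Delta=-0.9281 Bond=109.6740
(2,2): Delta=0.3189 Bond=-22.0619
(3,0): Delta=-1.0000 Bond=117.8333
(3,1): Delta=-1.0000 Bond=117.8333
(3,2): Delta=-0.8875 Bond=107.4926
(3,3): Delta=1.0000 Bond=-117.8333
V0=22.7546

Under the risk-neutral measure, an up-move has probability p* = (R−d)/(u−d) = 0.5769 and values discount at R = 1.02.
Payoff layer (t=4): V(4,0)=64.6189, V(4,1)=48.0115, V(4,2)=26.4409, V(4,3)=1.5761, V(4,4)=37.9659
(3,0): S=63.8748. Δ = (V_up−V_dn)/(S_up−S_dn) = (48.0115−64.6189)/(72.1785−55.5711) = -1.0000. V = [p*·48.0115 + (1−p*)·64.6189]/1.02 = 53.9585. B = V − Δ·S = 117.8333.
(3,1): S=82.9638. Δ = (V_up−V_dn)/(S_up−S_dn) = (26.4409−48.0115)/(93.7491−72.1785) = -1.0000. V = [p*·26.4409 + (1−p*)·48.0115]/1.02 = 34.8695. B = V − Δ·S = 117.8333.
(3,2): S=107.7576. Δ = (V_up−V_dn)/(S_up−S_dn) = (1.5761−26.4409)/(121.7661−93.7491) = -0.8875. V = [p*·1.5761 + (1−p*)·26.4409]/1.02 = 11.8586. B = V − Δ·S = 107.4926.
(3,3): S=139.9610. Δ = (V_up−V_dn)/(S_up−S_dn) = (37.9659−1.5761)/(158.1559−121.7661) = 1.0000. V = [p*·37.9659 + (1−p*)·1.5761]/1.02 = 22.1277. B = V − Δ·S = -117.8333.
(2,0): S=73.4193. Δ = (V_up−V_dn)/(S_up−S_dn) = (34.8695−53.9585)/(82.9638−63.8748) = -1.0000. V = [p*·34.8695 + (1−p*)·53.9585]/1.02 = 42.1036. B = V − Δ·S = 115.5229.
(2,1): S=95.3607. Δ = (V_up−V_dn)/(S_up−S_dn) = (11.8586−34.8695)/(107.7576−82.9638) = -0.9281. V = [p*·11.8586 + (1−p*)·34.8695]/1.02 = 21.1706. B = V − Δ·S = 109.6740.
(2,2): S=123.8593. Δ = (V_up−V_dn)/(S_up−S_dn) = (22.1277−11.8586)/(139.9610−107.7576) = 0.3189. V = [p*·22.1277 + (1−p*)·11.8586]/1.02 = 17.4344. B = V − Δ·S = -22.0619.
(1,0): S=84.3900. Δ = (V_up−V_dn)/(S_up−S_dn) = (21.1706−42.1036)/(95.3607−73.4193) = -0.9540. V = [p*·21.1706 + (1−p*)·42.1036]/1.02 = 29.4381. B = V − Δ·S = 109.9495.
(1,1): S=109.6100. Δ = (V_up−V_dn)/(S_up−S_dn) = (17.4344−21.1706)/(123.8593−95.3607) = -0.1311. V = [p*·17.4344 + (1−p*)·21.1706]/1.02 = 18.6423. B = V − Δ·S = 33.0123.
(0,0): S=97.0000. Δ = (V_up−V_dn)/(S_up−S_dn) = (18.6423−29.4381)/(109.6100−84.3900) = -0.4281. V = [p*·18.6423 + (1−p*)·29.4381]/1.02 = 22.7546. B = V − Δ·S = 64.2771.
Check: Δ(0,0)·S0 + B(0,0) = 22.7546 = V0.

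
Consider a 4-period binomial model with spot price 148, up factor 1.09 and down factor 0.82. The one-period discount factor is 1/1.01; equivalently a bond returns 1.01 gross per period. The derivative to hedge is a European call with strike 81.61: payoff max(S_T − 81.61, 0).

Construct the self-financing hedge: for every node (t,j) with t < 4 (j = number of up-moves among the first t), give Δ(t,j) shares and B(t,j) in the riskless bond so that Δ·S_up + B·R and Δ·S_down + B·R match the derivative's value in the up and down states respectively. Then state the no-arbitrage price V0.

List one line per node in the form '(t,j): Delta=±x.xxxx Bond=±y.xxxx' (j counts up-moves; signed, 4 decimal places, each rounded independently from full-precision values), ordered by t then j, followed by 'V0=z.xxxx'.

(0,0): Delta=0.9907 Bond=-76.9426
(1,0): Delta=0.9614 Bond=-74.1545
(1,1): Delta=1.0000 Bond=-79.2099
(2,0): Delta=0.8395 Bond=-62.7696
(2,1): Delta=1.0000 Bond=-80.0020
(2,2): Delta=1.0000 Bond=-80.0020
(3,0): Delta=0.3330 Bond=-22.0612
(3,1): Delta=1.0000 Bond=-80.8020
(3,2): Delta=1.0000 Bond=-80.8020
(3,3): Delta=1.0000 Bond=-80.8020
V0=69.6832

Risk-neutral probability p* = (R−d)/(u−d) = (1.01−0.82)/(1.09−0.82) = 0.7037.
Terminal values V(4,·): V(4,0)=0.0000, V(4,1)=7.3367, V(4,2)=36.6240, V(4,3)=75.5547, V(4,4)=127.3041
  t=3,j=0: stock 81.6025 → up 88.9467 (V=7.3367), down 66.9140 (V=0.0000). Price 5.1117; hedge Δ=0.3330, bond B=-22.0612.
  t=3,j=1: stock 108.4716 → up 118.2340 (V=36.6240), down 88.9467 (V=7.3367). Price 27.6696; hedge Δ=1.0000, bond B=-80.8020.
  t=3,j=2: stock 144.1878 → up 157.1647 (V=75.5547), down 118.2340 (V=36.6240). Price 63.3858; hedge Δ=1.0000, bond B=-80.8020.
  t=3,j=3: stock 191.6643 → up 208.9141 (V=127.3041), down 157.1647 (V=75.5547). Price 110.8623; hedge Δ=1.0000, bond B=-80.8020.
  t=2,j=0: stock 99.5152 → up 108.4716 (V=27.6696), down 81.6025 (V=5.1117). Price 20.7780; hedge Δ=0.8395, bond B=-62.7696.
  t=2,j=1: stock 132.2824 → up 144.1878 (V=63.3858), down 108.4716 (V=27.6696). Price 52.2804; hedge Δ=1.0000, bond B=-80.0020.
  t=2,j=2: stock 175.8388 → up 191.6643 (V=110.8623), down 144.1878 (V=63.3858). Price 95.8368; hedge Δ=1.0000, bond B=-80.0020.
  t=1,j=0: stock 121.3600 → up 132.2824 (V=52.2804), down 99.5152 (V=20.7780). Price 42.5212; hedge Δ=0.9614, bond B=-74.1545.
  t=1,j=1: stock 161.3200 → up 175.8388 (V=95.8368), down 132.2824 (V=52.2804). Price 82.1101; hedge Δ=1.0000, bond B=-79.2099.
  t=0,j=0: stock 148.0000 → up 161.3200 (V=82.1101), down 121.3600 (V=42.5212). Price 69.6832; hedge Δ=0.9907, bond B=-76.9426.
Check: Δ(0,0)·S0 + B(0,0) = 69.6832 = V0.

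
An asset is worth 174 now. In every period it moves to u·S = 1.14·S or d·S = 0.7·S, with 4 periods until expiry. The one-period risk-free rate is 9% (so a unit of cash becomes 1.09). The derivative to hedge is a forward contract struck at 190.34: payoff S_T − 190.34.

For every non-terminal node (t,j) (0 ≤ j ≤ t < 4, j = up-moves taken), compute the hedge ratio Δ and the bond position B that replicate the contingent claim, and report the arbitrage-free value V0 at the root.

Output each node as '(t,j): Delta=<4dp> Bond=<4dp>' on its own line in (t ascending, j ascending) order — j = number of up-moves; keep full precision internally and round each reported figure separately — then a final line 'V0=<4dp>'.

The replicating-portfolio and risk-neutral prices coincide; use p* = (1.09−0.7)/(1.14−0.7) = 0.8864 for the latter.
At expiry t=4: V(4,0)=-148.5626, V(4,1)=-122.3025, V(4,2)=-79.5361, V(4,3)=-9.8879, V(4,4)=103.5391
  t=3,j=0: stock 59.6820 → up 68.0375 (V=-122.3025), down 41.7774 (V=-148.5626). Price -114.9419; hedge Δ=1.0000, bond B=-174.6239.
  t=3,j=1: stock 97.1964 → up 110.8039 (V=-79.5361), down 68.0375 (V=-122.3025). Price -77.4275; hedge Δ=1.0000, bond B=-174.6239.
  t=3,j=2: stock 158.2913 → up 180.4521 (V=-9.8879), down 110.8039 (V=-79.5361). Price -16.3326; hedge Δ=1.0000, bond B=-174.6239.
  t=3,j=3: stock 257.7887 → up 293.8791 (V=103.5391), down 180.4521 (V=-9.8879). Price 83.1648; hedge Δ=1.0000, bond B=-174.6239.
  t=2,j=0: stock 85.2600 → up 97.1964 (V=-77.4275), down 59.6820 (V=-114.9419). Price -74.9454; hedge Δ=1.0000, bond B=-160.2054.
  t=2,j=1: stock 138.8520 → up 158.2913 (V=-16.3326), down 97.1964 (V=-77.4275). Price -21.3534; hedge Δ=1.0000, bond B=-160.2054.
  t=2,j=2: stock 226.1304 → up 257.7887 (V=83.1648), down 158.2913 (V=-16.3326). Price 65.9250; hedge Δ=1.0000, bond B=-160.2054.
  t=1,j=0: stock 121.8000 → up 138.8520 (V=-21.3534), down 85.2600 (V=-74.9454). Price -25.1774; hedge Δ=1.0000, bond B=-146.9774.
  t=1,j=1: stock 198.3600 → up 226.1304 (V=65.9250), down 138.8520 (V=-21.3534). Price 51.3826; hedge Δ=1.0000, bond B=-146.9774.
  t=0,j=0: stock 174.0000 → up 198.3600 (V=51.3826), down 121.8000 (V=-25.1774). Price 39.1583; hedge Δ=1.0000, bond B=-134.8417.
Each (Δ,B) replicates both successor values, so the strategy is self-financing and V0 is arbitrage-free.

(0,0): Delta=1.0000 Bond=-134.8417
(1,0): Delta=1.0000 Bond=-146.9774
(1,1): Delta=1.0000 Bond=-146.9774
(2,0): Delta=1.0000 Bond=-160.2054
(2,1): Delta=1.0000 Bond=-160.2054
(2,2): Delta=1.0000 Bond=-160.2054
(3,0): Delta=1.0000 Bond=-174.6239
(3,1): Delta=1.0000 Bond=-174.6239
(3,2): Delta=1.0000 Bond=-174.6239
(3,3): Delta=1.0000 Bond=-174.6239
V0=39.1583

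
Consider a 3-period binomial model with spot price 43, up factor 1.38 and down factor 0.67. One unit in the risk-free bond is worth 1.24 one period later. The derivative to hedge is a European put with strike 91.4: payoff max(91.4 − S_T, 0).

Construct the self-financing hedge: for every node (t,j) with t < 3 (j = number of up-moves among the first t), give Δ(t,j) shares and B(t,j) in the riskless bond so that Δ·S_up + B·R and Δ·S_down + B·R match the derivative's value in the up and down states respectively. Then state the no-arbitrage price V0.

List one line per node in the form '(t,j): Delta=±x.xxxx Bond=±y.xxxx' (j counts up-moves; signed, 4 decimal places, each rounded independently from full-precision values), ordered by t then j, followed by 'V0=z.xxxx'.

Since d<R<u, set p* = (R−d)/(u−d) = 0.8028; price each node as the discounted p*-expectation of its children.
Terminal payoffs: V(3,0)=78.4672, V(3,1)=64.7623, V(3,2)=36.5342, V(3,3)=0.0000
Node (2,0) S=19.3027: V=(p*·64.7623+(1−p*)·78.4672)/1.24=54.4070; Δ=(64.7623−78.4672)/(26.6377−12.9328)=-1.0000; B=V−Δ·S=73.7097
Node (2,1) S=39.7578: V=(p*·36.5342+(1−p*)·64.7623)/1.24=33.9519; Δ=(36.5342−64.7623)/(54.8658−26.6377)=-1.0000; B=V−Δ·S=73.7097
Node (2,2) S=81.8892: V=(p*·0.0000+(1−p*)·36.5342)/1.24=5.8096; Δ=(0.0000−36.5342)/(113.0071−54.8658)=-0.6284; B=V−Δ·S=57.2663
Node (1,0) S=28.8100: V=(p*·33.9519+(1−p*)·54.4070)/1.24=30.6333; Δ=(33.9519−54.4070)/(39.7578−19.3027)=-1.0000; B=V−Δ·S=59.4433
Node (1,1) S=59.3400: V=(p*·5.8096+(1−p*)·33.9519)/1.24=9.1603; Δ=(5.8096−33.9519)/(81.8892−39.7578)=-0.6680; B=V−Δ·S=48.7973
Node (0,0) S=43.0000: V=(p*·9.1603+(1−p*)·30.6333)/1.24=10.8020; Δ=(9.1603−30.6333)/(59.3400−28.8100)=-0.7033; B=V−Δ·S=41.0456
Root portfolio cost Δ·43+B reproduces V0=10.8020.

(0,0): Delta=-0.7033 Bond=41.0456
(1,0): Delta=-1.0000 Bond=59.4433
(1,1): Delta=-0.6680 Bond=48.7973
(2,0): Delta=-1.0000 Bond=73.7097
(2,1): Delta=-1.0000 Bond=73.7097
(2,2): Delta=-0.6284 Bond=57.2663
V0=10.8020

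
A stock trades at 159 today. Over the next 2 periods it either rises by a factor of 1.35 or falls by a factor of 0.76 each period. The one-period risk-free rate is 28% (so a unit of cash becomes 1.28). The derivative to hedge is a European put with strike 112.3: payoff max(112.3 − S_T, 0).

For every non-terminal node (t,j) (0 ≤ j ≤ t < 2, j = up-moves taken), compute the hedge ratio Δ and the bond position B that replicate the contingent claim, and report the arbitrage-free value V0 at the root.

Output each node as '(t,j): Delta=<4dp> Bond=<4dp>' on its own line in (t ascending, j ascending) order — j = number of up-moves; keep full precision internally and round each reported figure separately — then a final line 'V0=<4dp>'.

The replicating-portfolio and risk-neutral prices coincide; use p* = (1.28−0.76)/(1.35−0.76) = 0.8814 for the latter.
Terminal values V(2,·): V(2,0)=20.4616, V(2,1)=0.0000, V(2,2)=0.0000
(1,0): S=120.8400. Δ = (V_up−V_dn)/(S_up−S_dn) = (0.0000−20.4616)/(163.1340−91.8384) = -0.2870. V = [p*·0.0000 + (1−p*)·20.4616]/1.28 = 1.8966. B = V − Δ·S = 36.5773.
(1,1): S=214.6500. Δ = (V_up−V_dn)/(S_up−S_dn) = (0.0000−0.0000)/(289.7775−163.1340) = 0.0000. V = [p*·0.0000 + (1−p*)·0.0000]/1.28 = 0.0000. B = V − Δ·S = 0.0000.
(0,0): S=159.0000. Δ = (V_up−V_dn)/(S_up−S_dn) = (0.0000−1.8966)/(214.6500−120.8400) = -0.0202. V = [p*·0.0000 + (1−p*)·1.8966]/1.28 = 0.1758. B = V − Δ·S = 3.3904.
Root portfolio cost Δ·159+B reproduces V0=0.1758.

(0,0): Delta=-0.0202 Bond=3.3904
(1,0): Delta=-0.2870 Bond=36.5773
(1,1): Delta=0.0000 Bond=0.0000
V0=0.1758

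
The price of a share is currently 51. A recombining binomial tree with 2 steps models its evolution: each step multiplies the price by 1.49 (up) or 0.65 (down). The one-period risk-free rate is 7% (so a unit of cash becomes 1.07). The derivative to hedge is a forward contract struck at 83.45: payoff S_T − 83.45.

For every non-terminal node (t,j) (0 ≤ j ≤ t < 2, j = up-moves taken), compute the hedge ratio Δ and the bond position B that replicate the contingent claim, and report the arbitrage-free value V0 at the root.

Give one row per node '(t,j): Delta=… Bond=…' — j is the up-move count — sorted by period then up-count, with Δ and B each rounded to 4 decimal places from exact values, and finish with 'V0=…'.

(0,0): Delta=1.0000 Bond=-72.8885
(1,0): Delta=1.0000 Bond=-77.9907
(1,1): Delta=1.0000 Bond=-77.9907
V0=-21.8885

Since d<R<u, set p* = (R−d)/(u−d) = 0.5000; price each node as the discounted p*-expectation of its children.
Terminal payoffs: V(2,0)=-61.9025, V(2,1)=-34.0565, V(2,2)=29.7751
  t=1,j=0: stock 33.1500 → up 49.3935 (V=-34.0565), down 21.5475 (V=-61.9025). Price -44.8407; hedge Δ=1.0000, bond B=-77.9907.
  t=1,j=1: stock 75.9900 → up 113.2251 (V=29.7751), down 49.3935 (V=-34.0565). Price -2.0007; hedge Δ=1.0000, bond B=-77.9907.
  t=0,j=0: stock 51.0000 → up 75.9900 (V=-2.0007), down 33.1500 (V=-44.8407). Price -21.8885; hedge Δ=1.0000, bond B=-72.8885.
Self-financing check: at every node Δ·S+B equals the discounted successor values.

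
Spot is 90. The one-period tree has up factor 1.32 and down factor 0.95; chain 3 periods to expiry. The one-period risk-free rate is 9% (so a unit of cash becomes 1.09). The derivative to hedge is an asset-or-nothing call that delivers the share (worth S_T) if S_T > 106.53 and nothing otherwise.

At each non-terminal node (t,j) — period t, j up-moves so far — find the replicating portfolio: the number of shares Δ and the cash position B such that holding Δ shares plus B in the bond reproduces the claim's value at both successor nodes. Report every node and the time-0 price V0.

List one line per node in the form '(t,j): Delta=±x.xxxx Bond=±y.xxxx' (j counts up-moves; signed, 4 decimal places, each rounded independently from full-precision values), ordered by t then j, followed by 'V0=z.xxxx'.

Since d<R<u, set p* = (R−d)/(u−d) = 0.3784; price each node as the discounted p*-expectation of its children.
Payoff layer (t=3): V(3,0)=0.0000, V(3,1)=107.2170, V(3,2)=148.9752, V(3,3)=206.9971
(2,0): S=81.2250. Δ = (V_up−V_dn)/(S_up−S_dn) = (107.2170−0.0000)/(107.2170−77.1637) = 3.5676. V = [p*·107.2170 + (1−p*)·0.0000]/1.09 = 37.2189. B = V − Δ·S = -252.5568.
(2,1): S=112.8600. Δ = (V_up−V_dn)/(S_up−S_dn) = (148.9752−107.2170)/(148.9752−107.2170) = 1.0000. V = [p*·148.9752 + (1−p*)·107.2170]/1.09 = 112.8600. B = V − Δ·S = 0.0000.
(2,2): S=156.8160. Δ = (V_up−V_dn)/(S_up−S_dn) = (206.9971−148.9752)/(206.9971−148.9752) = 1.0000. V = [p*·206.9971 + (1−p*)·148.9752]/1.09 = 156.8160. B = V − Δ·S = 0.0000.
(1,0): S=85.5000. Δ = (V_up−V_dn)/(S_up−S_dn) = (112.8600−37.2189)/(112.8600−81.2250) = 2.3911. V = [p*·112.8600 + (1−p*)·37.2189]/1.09 = 60.4035. B = V − Δ·S = -144.0319.
(1,1): S=118.8000. Δ = (V_up−V_dn)/(S_up−S_dn) = (156.8160−112.8600)/(156.8160−112.8600) = 1.0000. V = [p*·156.8160 + (1−p*)·112.8600]/1.09 = 118.8000. B = V − Δ·S = 0.0000.
(0,0): S=90.0000. Δ = (V_up−V_dn)/(S_up−S_dn) = (118.8000−60.4035)/(118.8000−85.5000) = 1.7536. V = [p*·118.8000 + (1−p*)·60.4035]/1.09 = 75.6876. B = V − Δ·S = -82.1407.
Root portfolio cost Δ·90+B reproduces V0=75.6876.

(0,0): Delta=1.7536 Bond=-82.1407
(1,0): Delta=2.3911 Bond=-144.0319
(1,1): Delta=1.0000 Bond=0.0000
(2,0): Delta=3.5676 Bond=-252.5568
(2,1): Delta=1.0000 Bond=0.0000
(2,2): Delta=1.0000 Bond=0.0000
V0=75.6876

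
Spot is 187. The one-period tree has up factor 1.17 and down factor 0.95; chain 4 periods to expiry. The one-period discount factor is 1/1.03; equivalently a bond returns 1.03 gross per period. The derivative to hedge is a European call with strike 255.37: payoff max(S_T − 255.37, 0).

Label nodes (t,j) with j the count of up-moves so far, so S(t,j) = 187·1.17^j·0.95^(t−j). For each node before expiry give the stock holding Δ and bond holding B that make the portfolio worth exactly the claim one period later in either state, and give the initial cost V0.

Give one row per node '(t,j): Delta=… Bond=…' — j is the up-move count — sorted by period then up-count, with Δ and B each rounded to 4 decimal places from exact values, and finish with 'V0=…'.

(0,0): Delta=0.2342 Bond=-39.1490
(1,0): Delta=0.0930 Bond=-15.2356
(1,1): Delta=0.4349 Bond=-84.2271
(2,0): Delta=0.0000 Bond=0.0000
(2,1): Delta=0.2251 Bond=-43.1549
(2,2): Delta=0.7329 Bond=-163.0522
(3,0): Delta=0.0000 Bond=0.0000
(3,1): Delta=0.0000 Bond=0.0000
(3,2): Delta=0.5450 Bond=-122.2362
(3,3): Delta=1.0000 Bond=-247.9320
V0=4.6473

Since d<R<u, set p* = (R−d)/(u−d) = 0.3636; price each node as the discounted p*-expectation of its children.
Terminal values V(4,·): V(4,0)=0.0000, V(4,1)=0.0000, V(4,2)=0.0000, V(4,3)=29.1565, V(4,4)=95.0469
  t=3,j=0: stock 160.3291 → up 187.5851 (V=0.0000), down 152.3127 (V=0.0000). Price 0.0000; hedge Δ=0.0000, bond B=0.0000.
  t=3,j=1: stock 197.4580 → up 231.0258 (V=0.0000), down 187.5851 (V=0.0000). Price 0.0000; hedge Δ=0.0000, bond B=0.0000.
  t=3,j=2: stock 243.1851 → up 284.5265 (V=29.1565), down 231.0258 (V=0.0000). Price 10.2936; hedge Δ=0.5450, bond B=-122.2362.
  t=3,j=3: stock 299.5016 → up 350.4169 (V=95.0469), down 284.5265 (V=29.1565). Price 51.5696; hedge Δ=1.0000, bond B=-247.9320.
  t=2,j=0: stock 168.7675 → up 197.4580 (V=0.0000), down 160.3291 (V=0.0000). Price 0.0000; hedge Δ=0.0000, bond B=0.0000.
  t=2,j=1: stock 207.8505 → up 243.1851 (V=10.2936), down 197.4580 (V=0.0000). Price 3.6341; hedge Δ=0.2251, bond B=-43.1549.
  t=2,j=2: stock 255.9843 → up 299.5016 (V=51.5696), down 243.1851 (V=10.2936). Price 24.5661; hedge Δ=0.7329, bond B=-163.0522.
  t=1,j=0: stock 177.6500 → up 207.8505 (V=3.6341), down 168.7675 (V=0.0000). Price 1.2830; hedge Δ=0.0930, bond B=-15.2356.
  t=1,j=1: stock 218.7900 → up 255.9843 (V=24.5661), down 207.8505 (V=3.6341). Price 10.9182; hedge Δ=0.4349, bond B=-84.2271.
  t=0,j=0: stock 187.0000 → up 218.7900 (V=10.9182), down 177.6500 (V=1.2830). Price 4.6473; hedge Δ=0.2342, bond B=-39.1490.
Each (Δ,B) replicates both successor values, so the strategy is self-financing and V0 is arbitrage-free.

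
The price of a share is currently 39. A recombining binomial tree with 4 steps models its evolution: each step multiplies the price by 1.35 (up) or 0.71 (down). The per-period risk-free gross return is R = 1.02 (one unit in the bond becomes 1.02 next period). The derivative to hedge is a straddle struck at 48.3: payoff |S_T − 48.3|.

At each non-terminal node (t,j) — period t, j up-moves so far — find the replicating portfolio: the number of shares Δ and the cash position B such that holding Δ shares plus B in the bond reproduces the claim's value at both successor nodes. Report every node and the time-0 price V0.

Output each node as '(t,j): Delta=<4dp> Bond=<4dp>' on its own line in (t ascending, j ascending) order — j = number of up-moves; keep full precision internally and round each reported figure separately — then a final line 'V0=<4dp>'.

Risk-neutral probability p* = (R−d)/(u−d) = (1.02−0.71)/(1.35−0.71) = 0.4844.
Terminal payoffs: V(4,0)=38.3894, V(4,1)=29.4560, V(4,2)=12.4698, V(4,3)=19.8278, V(4,4)=81.2387
(3,0): S=13.9585. Δ = (V_up−V_dn)/(S_up−S_dn) = (29.4560−38.3894)/(18.8440−9.9106) = -1.0000. V = [p*·29.4560 + (1−p*)·38.3894]/1.02 = 33.3944. B = V − Δ·S = 47.3529.
(3,1): S=26.5409. Δ = (V_up−V_dn)/(S_up−S_dn) = (12.4698−29.4560)/(35.8302−18.8440) = -1.0000. V = [p*·12.4698 + (1−p*)·29.4560]/1.02 = 20.8121. B = V − Δ·S = 47.3529.
(3,2): S=50.4650. Δ = (V_up−V_dn)/(S_up−S_dn) = (19.8278−12.4698)/(68.1278−35.8302) = 0.2278. V = [p*·19.8278 + (1−p*)·12.4698]/1.02 = 15.7195. B = V − Δ·S = 4.2227.
(3,3): S=95.9546. Δ = (V_up−V_dn)/(S_up−S_dn) = (81.2387−19.8278)/(129.5387−68.1278) = 1.0000. V = [p*·81.2387 + (1−p*)·19.8278]/1.02 = 48.6017. B = V − Δ·S = -47.3529.
(2,0): S=19.6599. Δ = (V_up−V_dn)/(S_up−S_dn) = (20.8121−33.3944)/(26.5409−13.9585) = -1.0000. V = [p*·20.8121 + (1−p*)·33.3944]/1.02 = 26.7646. B = V − Δ·S = 46.4245.
(2,1): S=37.3815. Δ = (V_up−V_dn)/(S_up−S_dn) = (15.7195−20.8121)/(50.4650−26.5409) = -0.2129. V = [p*·15.7195 + (1−p*)·20.8121]/1.02 = 17.9856. B = V − Δ·S = 25.9429.
(2,2): S=71.0775. Δ = (V_up−V_dn)/(S_up−S_dn) = (48.6017−15.7195)/(95.9546−50.4650) = 0.7229. V = [p*·48.6017 + (1−p*)·15.7195]/1.02 = 31.0263. B = V − Δ·S = -20.3522.
(1,0): S=27.6900. Δ = (V_up−V_dn)/(S_up−S_dn) = (17.9856−26.7646)/(37.3815−19.6599) = -0.4954. V = [p*·17.9856 + (1−p*)·26.7646]/1.02 = 22.0708. B = V − Δ·S = 35.7879.
(1,1): S=52.6500. Δ = (V_up−V_dn)/(S_up−S_dn) = (31.0263−17.9856)/(71.0775−37.3815) = 0.3870. V = [p*·31.0263 + (1−p*)·17.9856]/1.02 = 23.8257. B = V − Δ·S = 3.4497.
(0,0): S=39.0000. Δ = (V_up−V_dn)/(S_up−S_dn) = (23.8257−22.0708)/(52.6500−27.6900) = 0.0703. V = [p*·23.8257 + (1−p*)·22.0708]/1.02 = 22.4714. B = V − Δ·S = 19.7295.
The time-0 hedge costs 22.4714, which is the no-arbitrage price.

(0,0): Delta=0.0703 Bond=19.7295
(1,0): Delta=-0.4954 Bond=35.7879
(1,1): Delta=0.3870 Bond=3.4497
(2,0): Delta=-1.0000 Bond=46.4245
(2,1): Delta=-0.2129 Bond=25.9429
(2,2): Delta=0.7229 Bond=-20.3522
(3,0): Delta=-1.0000 Bond=47.3529
(3,1): Delta=-1.0000 Bond=47.3529
(3,2): Delta=0.2278 Bond=4.2227
(3,3): Delta=1.0000 Bond=-47.3529
V0=22.4714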